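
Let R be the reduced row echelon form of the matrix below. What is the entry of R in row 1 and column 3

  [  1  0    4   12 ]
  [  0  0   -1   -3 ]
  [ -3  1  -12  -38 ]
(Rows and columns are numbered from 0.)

-2

Add 3 times ρ1 to ρ3.
  [ 1  0   4  12 ]
  [ 0  0  -1  -3 ]
  [ 0  1   0  -2 ]
Swap ρ2 and ρ3.
  [ 1  0   4  12 ]
  [ 0  1   0  -2 ]
  [ 0  0  -1  -3 ]
Multiply ρ3 by -1.
  [ 1  0  4  12 ]
  [ 0  1  0  -2 ]
  [ 0  0  1   3 ]
Subtract 4 times ρ3 from ρ1.
  [ 1  0  0   0 ]
  [ 0  1  0  -2 ]
  [ 0  0  1   3 ]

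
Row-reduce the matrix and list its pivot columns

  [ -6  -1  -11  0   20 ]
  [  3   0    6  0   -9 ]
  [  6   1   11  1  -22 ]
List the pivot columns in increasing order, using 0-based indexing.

Multiply r1 by -1/6.
  [ 1  1/6  11/6  0  -10/3 ]
  [ 3    0     6  0     -9 ]
  [ 6    1    11  1    -22 ]
Subtract 3 times r1 from r2.
  [ 1   1/6  11/6  0  -10/3 ]
  [ 0  -1/2   1/2  0      1 ]
  [ 6     1    11  1    -22 ]
Subtract 6 times r1 from r3.
  [ 1   1/6  11/6  0  -10/3 ]
  [ 0  -1/2   1/2  0      1 ]
  [ 0     0     0  1     -2 ]
Multiply r2 by -2.
  [ 1  1/6  11/6  0  -10/3 ]
  [ 0    1    -1  0     -2 ]
  [ 0    0     0  1     -2 ]
Subtract 1/6 times r2 from r1.
  [ 1  0   2  0  -3 ]
  [ 0  1  -1  0  -2 ]
  [ 0  0   0  1  -2 ]
Pivot columns are the columns containing a leading 1.

0, 1, 3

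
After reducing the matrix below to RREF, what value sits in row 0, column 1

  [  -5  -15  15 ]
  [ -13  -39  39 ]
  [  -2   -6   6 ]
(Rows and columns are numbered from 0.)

3

r1 -> -1/5·r1
  [   1    3  -3 ]
  [ -13  -39  39 ]
  [  -2   -6   6 ]
r2 -> r2 + 13·r1
  [  1   3  -3 ]
  [  0   0   0 ]
  [ -2  -6   6 ]
r3 -> r3 + 2·r1
  [ 1  3  -3 ]
  [ 0  0   0 ]
  [ 0  0   0 ]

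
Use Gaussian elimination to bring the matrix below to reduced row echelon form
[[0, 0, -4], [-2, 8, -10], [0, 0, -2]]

[[1, -4, 0], [0, 0, 1], [0, 0, 0]]

r1 <-> r2
  [ -2  8  -10 ]
  [  0  0   -4 ]
  [  0  0   -2 ]
r1 := -1/2·r1
  [ 1  -4   5 ]
  [ 0   0  -4 ]
  [ 0   0  -2 ]
r2 := -1/4·r2
  [ 1  -4   5 ]
  [ 0   0   1 ]
  [ 0   0  -2 ]
r3 := r3 + 2·r2
  [ 1  -4  5 ]
  [ 0   0  1 ]
  [ 0   0  0 ]
r1 := r1 − 5·r2
  [ 1  -4  0 ]
  [ 0   0  1 ]
  [ 0   0  0 ]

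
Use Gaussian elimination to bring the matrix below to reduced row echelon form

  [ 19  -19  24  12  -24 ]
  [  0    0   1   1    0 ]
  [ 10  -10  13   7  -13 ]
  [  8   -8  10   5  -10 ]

[[1, -1, 0, 0, 0], [0, 0, 1, 0, 0], [0, 0, 0, 1, 0], [0, 0, 0, 0, 1]]

Multiply r1 by 1/19.
  [  1   -1  24/19  12/19  -24/19 ]
  [  0    0      1      1       0 ]
  [ 10  -10     13      7     -13 ]
  [  8   -8     10      5     -10 ]
Subtract 10 times r1 from r3.
  [ 1  -1  24/19  12/19  -24/19 ]
  [ 0   0      1      1       0 ]
  [ 0   0   7/19  13/19   -7/19 ]
  [ 8  -8     10      5     -10 ]
Subtract 8 times r1 from r4.
  [ 1  -1  24/19  12/19  -24/19 ]
  [ 0   0      1      1       0 ]
  [ 0   0   7/19  13/19   -7/19 ]
  [ 0   0  -2/19  -1/19    2/19 ]
Subtract 7/19 times r2 from r3.
  [ 1  -1  24/19  12/19  -24/19 ]
  [ 0   0      1      1       0 ]
  [ 0   0      0   6/19   -7/19 ]
  [ 0   0  -2/19  -1/19    2/19 ]
Add 2/19 times r2 to r4.
  [ 1  -1  24/19  12/19  -24/19 ]
  [ 0   0      1      1       0 ]
  [ 0   0      0   6/19   -7/19 ]
  [ 0   0      0   1/19    2/19 ]
Multiply r3 by 19/6.
  [ 1  -1  24/19  12/19  -24/19 ]
  [ 0   0      1      1       0 ]
  [ 0   0      0      1    -7/6 ]
  [ 0   0      0   1/19    2/19 ]
Subtract 1/19 times r3 from r4.
  [ 1  -1  24/19  12/19  -24/19 ]
  [ 0   0      1      1       0 ]
  [ 0   0      0      1    -7/6 ]
  [ 0   0      0      0     1/6 ]
Multiply r4 by 6.
  [ 1  -1  24/19  12/19  -24/19 ]
  [ 0   0      1      1       0 ]
  [ 0   0      0      1    -7/6 ]
  [ 0   0      0      0       1 ]
Add 7/6 times r4 to r3.
  [ 1  -1  24/19  12/19  -24/19 ]
  [ 0   0      1      1       0 ]
  [ 0   0      0      1       0 ]
  [ 0   0      0      0       1 ]
Add 24/19 times r4 to r1.
  [ 1  -1  24/19  12/19  0 ]
  [ 0   0      1      1  0 ]
  [ 0   0      0      1  0 ]
  [ 0   0      0      0  1 ]
Subtract r3 from r2.
  [ 1  -1  24/19  12/19  0 ]
  [ 0   0      1      0  0 ]
  [ 0   0      0      1  0 ]
  [ 0   0      0      0  1 ]
Subtract 12/19 times r3 from r1.
  [ 1  -1  24/19  0  0 ]
  [ 0   0      1  0  0 ]
  [ 0   0      0  1  0 ]
  [ 0   0      0  0  1 ]
Subtract 24/19 times r2 from r1.
  [ 1  -1  0  0  0 ]
  [ 0   0  1  0  0 ]
  [ 0   0  0  1  0 ]
  [ 0   0  0  0  1 ]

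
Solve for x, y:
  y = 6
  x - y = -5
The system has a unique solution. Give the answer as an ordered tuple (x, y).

(1, 6)

Form the augmented matrix and row-reduce:
  [ 0   1  |   6 ]
  [ 1  -1  |  -5 ]
R1 <=> R2
  [ 1  -1  |  -5 ]
  [ 0   1  |   6 ]
R1 -> R1 + R2
  [ 1  0  |  1 ]
  [ 0  1  |  6 ]
Reading off the last column: x = 1, y = 6.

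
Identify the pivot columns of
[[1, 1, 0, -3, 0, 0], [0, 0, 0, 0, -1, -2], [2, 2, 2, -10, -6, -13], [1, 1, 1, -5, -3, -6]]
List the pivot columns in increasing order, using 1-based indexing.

1, 3, 5, 6

Subtract 2 times ρ1 from ρ3.
  [ 1  1  0  -3   0    0 ]
  [ 0  0  0   0  -1   -2 ]
  [ 0  0  2  -4  -6  -13 ]
  [ 1  1  1  -5  -3   -6 ]
Subtract ρ1 from ρ4.
  [ 1  1  0  -3   0    0 ]
  [ 0  0  0   0  -1   -2 ]
  [ 0  0  2  -4  -6  -13 ]
  [ 0  0  1  -2  -3   -6 ]
Swap ρ2 and ρ3.
  [ 1  1  0  -3   0    0 ]
  [ 0  0  2  -4  -6  -13 ]
  [ 0  0  0   0  -1   -2 ]
  [ 0  0  1  -2  -3   -6 ]
Multiply ρ2 by 1/2.
  [ 1  1  0  -3   0      0 ]
  [ 0  0  1  -2  -3  -13/2 ]
  [ 0  0  0   0  -1     -2 ]
  [ 0  0  1  -2  -3     -6 ]
Subtract ρ2 from ρ4.
  [ 1  1  0  -3   0      0 ]
  [ 0  0  1  -2  -3  -13/2 ]
  [ 0  0  0   0  -1     -2 ]
  [ 0  0  0   0   0    1/2 ]
Multiply ρ3 by -1.
  [ 1  1  0  -3   0      0 ]
  [ 0  0  1  -2  -3  -13/2 ]
  [ 0  0  0   0   1      2 ]
  [ 0  0  0   0   0    1/2 ]
Multiply ρ4 by 2.
  [ 1  1  0  -3   0      0 ]
  [ 0  0  1  -2  -3  -13/2 ]
  [ 0  0  0   0   1      2 ]
  [ 0  0  0   0   0      1 ]
Subtract 2 times ρ4 from ρ3.
  [ 1  1  0  -3   0      0 ]
  [ 0  0  1  -2  -3  -13/2 ]
  [ 0  0  0   0   1      0 ]
  [ 0  0  0   0   0      1 ]
Add 13/2 times ρ4 to ρ2.
  [ 1  1  0  -3   0  0 ]
  [ 0  0  1  -2  -3  0 ]
  [ 0  0  0   0   1  0 ]
  [ 0  0  0   0   0  1 ]
Add 3 times ρ3 to ρ2.
  [ 1  1  0  -3  0  0 ]
  [ 0  0  1  -2  0  0 ]
  [ 0  0  0   0  1  0 ]
  [ 0  0  0   0  0  1 ]
Pivot columns are the columns containing a leading 1.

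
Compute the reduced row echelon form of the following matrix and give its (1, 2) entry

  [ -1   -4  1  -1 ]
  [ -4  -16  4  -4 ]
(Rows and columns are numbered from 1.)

r1 → -1·r1
  [  1    4  -1   1 ]
  [ -4  -16   4  -4 ]
r2 → r2 + 4·r1
  [ 1  4  -1  1 ]
  [ 0  0   0  0 ]

4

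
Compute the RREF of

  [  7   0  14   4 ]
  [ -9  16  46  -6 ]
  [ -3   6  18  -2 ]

[[1, 0, 2, 0], [0, 1, 4, 0], [0, 0, 0, 1]]

R1 → 1/7·R1
  [  1   0   2  4/7 ]
  [ -9  16  46   -6 ]
  [ -3   6  18   -2 ]
R2 → R2 + 9·R1
  [  1   0   2   4/7 ]
  [  0  16  64  -6/7 ]
  [ -3   6  18    -2 ]
R3 → R3 + 3·R1
  [ 1   0   2   4/7 ]
  [ 0  16  64  -6/7 ]
  [ 0   6  24  -2/7 ]
R2 → 1/16·R2
  [ 1  0   2    4/7 ]
  [ 0  1   4  -3/56 ]
  [ 0  6  24   -2/7 ]
R3 → R3 − 6·R2
  [ 1  0  2    4/7 ]
  [ 0  1  4  -3/56 ]
  [ 0  0  0   1/28 ]
R3 → 28·R3
  [ 1  0  2    4/7 ]
  [ 0  1  4  -3/56 ]
  [ 0  0  0      1 ]
R2 → R2 + 3/56·R3
  [ 1  0  2  4/7 ]
  [ 0  1  4    0 ]
  [ 0  0  0    1 ]
R1 → R1 − 4/7·R3
  [ 1  0  2  0 ]
  [ 0  1  4  0 ]
  [ 0  0  0  1 ]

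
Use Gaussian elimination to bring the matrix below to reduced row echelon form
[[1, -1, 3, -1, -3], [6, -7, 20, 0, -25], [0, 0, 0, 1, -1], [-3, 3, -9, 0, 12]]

[[1, 0, 1, 0, -3], [0, 1, -2, 0, 1], [0, 0, 0, 1, -1], [0, 0, 0, 0, 0]]

Subtract 6 times ρ1 from ρ2.
  [  1  -1   3  -1  -3 ]
  [  0  -1   2   6  -7 ]
  [  0   0   0   1  -1 ]
  [ -3   3  -9   0  12 ]
Add 3 times ρ1 to ρ4.
  [ 1  -1  3  -1  -3 ]
  [ 0  -1  2   6  -7 ]
  [ 0   0  0   1  -1 ]
  [ 0   0  0  -3   3 ]
Multiply ρ2 by -1.
  [ 1  -1   3  -1  -3 ]
  [ 0   1  -2  -6   7 ]
  [ 0   0   0   1  -1 ]
  [ 0   0   0  -3   3 ]
Add 3 times ρ3 to ρ4.
  [ 1  -1   3  -1  -3 ]
  [ 0   1  -2  -6   7 ]
  [ 0   0   0   1  -1 ]
  [ 0   0   0   0   0 ]
Add 6 times ρ3 to ρ2.
  [ 1  -1   3  -1  -3 ]
  [ 0   1  -2   0   1 ]
  [ 0   0   0   1  -1 ]
  [ 0   0   0   0   0 ]
Add ρ3 to ρ1.
  [ 1  -1   3  0  -4 ]
  [ 0   1  -2  0   1 ]
  [ 0   0   0  1  -1 ]
  [ 0   0   0  0   0 ]
Add ρ2 to ρ1.
  [ 1  0   1  0  -3 ]
  [ 0  1  -2  0   1 ]
  [ 0  0   0  1  -1 ]
  [ 0  0   0  0   0 ]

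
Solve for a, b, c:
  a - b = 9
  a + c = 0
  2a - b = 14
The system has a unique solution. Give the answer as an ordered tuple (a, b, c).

Form the augmented matrix and row-reduce:
  [ 1  -1  0  |   9 ]
  [ 1   0  1  |   0 ]
  [ 2  -1  0  |  14 ]
Subtract r1 from r2.
  [ 1  -1  0  |   9 ]
  [ 0   1  1  |  -9 ]
  [ 2  -1  0  |  14 ]
Subtract 2 times r1 from r3.
  [ 1  -1  0  |   9 ]
  [ 0   1  1  |  -9 ]
  [ 0   1  0  |  -4 ]
Subtract r2 from r3.
  [ 1  -1   0  |   9 ]
  [ 0   1   1  |  -9 ]
  [ 0   0  -1  |   5 ]
Multiply r3 by -1.
  [ 1  -1  0  |   9 ]
  [ 0   1  1  |  -9 ]
  [ 0   0  1  |  -5 ]
Subtract r3 from r2.
  [ 1  -1  0  |   9 ]
  [ 0   1  0  |  -4 ]
  [ 0   0  1  |  -5 ]
Add r2 to r1.
  [ 1  0  0  |   5 ]
  [ 0  1  0  |  -4 ]
  [ 0  0  1  |  -5 ]
Reading off the last column: a = 5, b = -4, c = -5.

(5, -4, -5)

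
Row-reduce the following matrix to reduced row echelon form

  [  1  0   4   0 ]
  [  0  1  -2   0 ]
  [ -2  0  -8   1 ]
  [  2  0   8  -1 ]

[[1, 0, 4, 0], [0, 1, -2, 0], [0, 0, 0, 1], [0, 0, 0, 0]]

R3 ← R3 + 2·R1
  [ 1  0   4   0 ]
  [ 0  1  -2   0 ]
  [ 0  0   0   1 ]
  [ 2  0   8  -1 ]
R4 ← R4 − 2·R1
  [ 1  0   4   0 ]
  [ 0  1  -2   0 ]
  [ 0  0   0   1 ]
  [ 0  0   0  -1 ]
R4 ← R4 + R3
  [ 1  0   4  0 ]
  [ 0  1  -2  0 ]
  [ 0  0   0  1 ]
  [ 0  0   0  0 ]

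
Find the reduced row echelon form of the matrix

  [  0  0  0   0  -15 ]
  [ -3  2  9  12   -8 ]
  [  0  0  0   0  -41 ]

R1 ↔ R2
R1 ← -1/3·R1
R2 ← -1/15·R2
R3 ← R3 + 41·R2
R1 ← R1 − 8/3·R2

[[1, -2/3, -3, -4, 0], [0, 0, 0, 0, 1], [0, 0, 0, 0, 0]]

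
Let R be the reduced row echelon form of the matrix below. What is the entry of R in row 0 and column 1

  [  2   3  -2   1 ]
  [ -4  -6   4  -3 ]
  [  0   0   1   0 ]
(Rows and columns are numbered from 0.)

Multiply r1 by 1/2.
  [  1  3/2  -1  1/2 ]
  [ -4   -6   4   -3 ]
  [  0    0   1    0 ]
Add 4 times r1 to r2.
  [ 1  3/2  -1  1/2 ]
  [ 0    0   0   -1 ]
  [ 0    0   1    0 ]
Swap r2 and r3.
  [ 1  3/2  -1  1/2 ]
  [ 0    0   1    0 ]
  [ 0    0   0   -1 ]
Multiply r3 by -1.
  [ 1  3/2  -1  1/2 ]
  [ 0    0   1    0 ]
  [ 0    0   0    1 ]
Subtract 1/2 times r3 from r1.
  [ 1  3/2  -1  0 ]
  [ 0    0   1  0 ]
  [ 0    0   0  1 ]
Add r2 to r1.
  [ 1  3/2  0  0 ]
  [ 0    0  1  0 ]
  [ 0    0  0  1 ]

3/2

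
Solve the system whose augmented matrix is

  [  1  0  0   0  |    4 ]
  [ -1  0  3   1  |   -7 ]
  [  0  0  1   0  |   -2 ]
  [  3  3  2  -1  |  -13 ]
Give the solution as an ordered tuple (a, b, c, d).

(4, -6, -2, 3)

Add ρ1 to ρ2.
  [ 1  0  0   0  |    4 ]
  [ 0  0  3   1  |   -3 ]
  [ 0  0  1   0  |   -2 ]
  [ 3  3  2  -1  |  -13 ]
Subtract 3 times ρ1 from ρ4.
  [ 1  0  0   0  |    4 ]
  [ 0  0  3   1  |   -3 ]
  [ 0  0  1   0  |   -2 ]
  [ 0  3  2  -1  |  -25 ]
Swap ρ2 and ρ4.
  [ 1  0  0   0  |    4 ]
  [ 0  3  2  -1  |  -25 ]
  [ 0  0  1   0  |   -2 ]
  [ 0  0  3   1  |   -3 ]
Multiply ρ2 by 1/3.
  [ 1  0    0     0  |      4 ]
  [ 0  1  2/3  -1/3  |  -25/3 ]
  [ 0  0    1     0  |     -2 ]
  [ 0  0    3     1  |     -3 ]
Subtract 3 times ρ3 from ρ4.
  [ 1  0    0     0  |      4 ]
  [ 0  1  2/3  -1/3  |  -25/3 ]
  [ 0  0    1     0  |     -2 ]
  [ 0  0    0     1  |      3 ]
Add 1/3 times ρ4 to ρ2.
  [ 1  0    0  0  |      4 ]
  [ 0  1  2/3  0  |  -22/3 ]
  [ 0  0    1  0  |     -2 ]
  [ 0  0    0  1  |      3 ]
Subtract 2/3 times ρ3 from ρ2.
  [ 1  0  0  0  |   4 ]
  [ 0  1  0  0  |  -6 ]
  [ 0  0  1  0  |  -2 ]
  [ 0  0  0  1  |   3 ]
Reading off the last column: a = 4, b = -6, c = -2, d = 3.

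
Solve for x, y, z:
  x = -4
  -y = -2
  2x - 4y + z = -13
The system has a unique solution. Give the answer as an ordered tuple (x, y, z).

(-4, 2, 3)

Form the augmented matrix and row-reduce:
  [ 1   0  0  |   -4 ]
  [ 0  -1  0  |   -2 ]
  [ 2  -4  1  |  -13 ]
Subtract 2 times R1 from R3.
  [ 1   0  0  |  -4 ]
  [ 0  -1  0  |  -2 ]
  [ 0  -4  1  |  -5 ]
Multiply R2 by -1.
  [ 1   0  0  |  -4 ]
  [ 0   1  0  |   2 ]
  [ 0  -4  1  |  -5 ]
Add 4 times R2 to R3.
  [ 1  0  0  |  -4 ]
  [ 0  1  0  |   2 ]
  [ 0  0  1  |   3 ]
Reading off the last column: x = -4, y = 2, z = 3.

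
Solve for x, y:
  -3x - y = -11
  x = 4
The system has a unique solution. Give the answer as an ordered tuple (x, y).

(4, -1)

Form the augmented matrix and row-reduce:
  [ -3  -1  |  -11 ]
  [  1   0  |    4 ]
R1 ← -1/3·R1
  [ 1  1/3  |  11/3 ]
  [ 1    0  |     4 ]
R2 ← R2 − R1
  [ 1   1/3  |  11/3 ]
  [ 0  -1/3  |   1/3 ]
R2 ← -3·R2
  [ 1  1/3  |  11/3 ]
  [ 0    1  |    -1 ]
R1 ← R1 − 1/3·R2
  [ 1  0  |   4 ]
  [ 0  1  |  -1 ]
Reading off the last column: x = 4, y = -1.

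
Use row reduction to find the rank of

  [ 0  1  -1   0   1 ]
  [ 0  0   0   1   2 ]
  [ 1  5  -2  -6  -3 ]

r1 <-> r3
  [ 1  5  -2  -6  -3 ]
  [ 0  0   0   1   2 ]
  [ 0  1  -1   0   1 ]
r2 <-> r3
  [ 1  5  -2  -6  -3 ]
  [ 0  1  -1   0   1 ]
  [ 0  0   0   1   2 ]
r1 → r1 + 6·r3
  [ 1  5  -2  0  9 ]
  [ 0  1  -1  0  1 ]
  [ 0  0   0  1  2 ]
r1 → r1 − 5·r2
  [ 1  0   3  0  4 ]
  [ 0  1  -1  0  1 ]
  [ 0  0   0  1  2 ]
The reduced form has 3 nonzero rows.

rank = 3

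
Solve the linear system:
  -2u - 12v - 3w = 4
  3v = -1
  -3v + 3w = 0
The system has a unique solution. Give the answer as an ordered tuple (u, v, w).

Form the augmented matrix and row-reduce:
  [ -2  -12  -3  |   4 ]
  [  0    3   0  |  -1 ]
  [  0   -3   3  |   0 ]
r1 -> -1/2·r1
  [ 1   6  3/2  |  -2 ]
  [ 0   3    0  |  -1 ]
  [ 0  -3    3  |   0 ]
r2 -> 1/3·r2
  [ 1   6  3/2  |    -2 ]
  [ 0   1    0  |  -1/3 ]
  [ 0  -3    3  |     0 ]
r3 -> r3 + 3·r2
  [ 1  6  3/2  |    -2 ]
  [ 0  1    0  |  -1/3 ]
  [ 0  0    3  |    -1 ]
r3 -> 1/3·r3
  [ 1  6  3/2  |    -2 ]
  [ 0  1    0  |  -1/3 ]
  [ 0  0    1  |  -1/3 ]
r1 -> r1 − 3/2·r3
  [ 1  6  0  |  -3/2 ]
  [ 0  1  0  |  -1/3 ]
  [ 0  0  1  |  -1/3 ]
r1 -> r1 − 6·r2
  [ 1  0  0  |   1/2 ]
  [ 0  1  0  |  -1/3 ]
  [ 0  0  1  |  -1/3 ]
Reading off the last column: u = 1/2, v = -1/3, w = -1/3.

(1/2, -1/3, -1/3)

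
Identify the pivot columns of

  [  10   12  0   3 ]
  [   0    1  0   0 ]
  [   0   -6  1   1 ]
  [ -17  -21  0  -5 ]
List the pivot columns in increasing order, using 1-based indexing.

ρ1 -> 1/10·ρ1
  [   1  6/5  0  3/10 ]
  [   0    1  0     0 ]
  [   0   -6  1     1 ]
  [ -17  -21  0    -5 ]
ρ4 -> ρ4 + 17·ρ1
  [ 1   6/5  0  3/10 ]
  [ 0     1  0     0 ]
  [ 0    -6  1     1 ]
  [ 0  -3/5  0  1/10 ]
ρ3 -> ρ3 + 6·ρ2
  [ 1   6/5  0  3/10 ]
  [ 0     1  0     0 ]
  [ 0     0  1     1 ]
  [ 0  -3/5  0  1/10 ]
ρ4 -> ρ4 + 3/5·ρ2
  [ 1  6/5  0  3/10 ]
  [ 0    1  0     0 ]
  [ 0    0  1     1 ]
  [ 0    0  0  1/10 ]
ρ4 -> 10·ρ4
  [ 1  6/5  0  3/10 ]
  [ 0    1  0     0 ]
  [ 0    0  1     1 ]
  [ 0    0  0     1 ]
ρ3 -> ρ3 − ρ4
  [ 1  6/5  0  3/10 ]
  [ 0    1  0     0 ]
  [ 0    0  1     0 ]
  [ 0    0  0     1 ]
ρ1 -> ρ1 − 3/10·ρ4
  [ 1  6/5  0  0 ]
  [ 0    1  0  0 ]
  [ 0    0  1  0 ]
  [ 0    0  0  1 ]
ρ1 -> ρ1 − 6/5·ρ2
  [ 1  0  0  0 ]
  [ 0  1  0  0 ]
  [ 0  0  1  0 ]
  [ 0  0  0  1 ]
Pivot columns are the columns containing a leading 1.

1, 2, 3, 4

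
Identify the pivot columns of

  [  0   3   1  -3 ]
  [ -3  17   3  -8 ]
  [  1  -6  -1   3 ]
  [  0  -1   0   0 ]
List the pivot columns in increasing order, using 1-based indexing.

R1 <=> R2
  [ -3  17   3  -8 ]
  [  0   3   1  -3 ]
  [  1  -6  -1   3 ]
  [  0  -1   0   0 ]
R1 := -1/3·R1
  [ 1  -17/3  -1  8/3 ]
  [ 0      3   1   -3 ]
  [ 1     -6  -1    3 ]
  [ 0     -1   0    0 ]
R3 := R3 − R1
  [ 1  -17/3  -1  8/3 ]
  [ 0      3   1   -3 ]
  [ 0   -1/3   0  1/3 ]
  [ 0     -1   0    0 ]
R2 := 1/3·R2
  [ 1  -17/3   -1  8/3 ]
  [ 0      1  1/3   -1 ]
  [ 0   -1/3    0  1/3 ]
  [ 0     -1    0    0 ]
R3 := R3 + 1/3·R2
  [ 1  -17/3   -1  8/3 ]
  [ 0      1  1/3   -1 ]
  [ 0      0  1/9    0 ]
  [ 0     -1    0    0 ]
R4 := R4 + R2
  [ 1  -17/3   -1  8/3 ]
  [ 0      1  1/3   -1 ]
  [ 0      0  1/9    0 ]
  [ 0      0  1/3   -1 ]
R3 := 9·R3
  [ 1  -17/3   -1  8/3 ]
  [ 0      1  1/3   -1 ]
  [ 0      0    1    0 ]
  [ 0      0  1/3   -1 ]
R4 := R4 − 1/3·R3
  [ 1  -17/3   -1  8/3 ]
  [ 0      1  1/3   -1 ]
  [ 0      0    1    0 ]
  [ 0      0    0   -1 ]
R4 := -1·R4
  [ 1  -17/3   -1  8/3 ]
  [ 0      1  1/3   -1 ]
  [ 0      0    1    0 ]
  [ 0      0    0    1 ]
R2 := R2 + R4
  [ 1  -17/3   -1  8/3 ]
  [ 0      1  1/3    0 ]
  [ 0      0    1    0 ]
  [ 0      0    0    1 ]
R1 := R1 − 8/3·R4
  [ 1  -17/3   -1  0 ]
  [ 0      1  1/3  0 ]
  [ 0      0    1  0 ]
  [ 0      0    0  1 ]
R2 := R2 − 1/3·R3
  [ 1  -17/3  -1  0 ]
  [ 0      1   0  0 ]
  [ 0      0   1  0 ]
  [ 0      0   0  1 ]
R1 := R1 + R3
  [ 1  -17/3  0  0 ]
  [ 0      1  0  0 ]
  [ 0      0  1  0 ]
  [ 0      0  0  1 ]
R1 := R1 + 17/3·R2
  [ 1  0  0  0 ]
  [ 0  1  0  0 ]
  [ 0  0  1  0 ]
  [ 0  0  0  1 ]
Pivot columns are the columns containing a leading 1.

1, 2, 3, 4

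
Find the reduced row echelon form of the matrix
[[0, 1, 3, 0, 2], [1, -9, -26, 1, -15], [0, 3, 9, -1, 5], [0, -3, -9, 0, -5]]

r1 <-> r2
  [ 1  -9  -26   1  -15 ]
  [ 0   1    3   0    2 ]
  [ 0   3    9  -1    5 ]
  [ 0  -3   -9   0   -5 ]
r3 ← r3 − 3·r2
  [ 1  -9  -26   1  -15 ]
  [ 0   1    3   0    2 ]
  [ 0   0    0  -1   -1 ]
  [ 0  -3   -9   0   -5 ]
r4 ← r4 + 3·r2
  [ 1  -9  -26   1  -15 ]
  [ 0   1    3   0    2 ]
  [ 0   0    0  -1   -1 ]
  [ 0   0    0   0    1 ]
r3 ← -1·r3
  [ 1  -9  -26  1  -15 ]
  [ 0   1    3  0    2 ]
  [ 0   0    0  1    1 ]
  [ 0   0    0  0    1 ]
r3 ← r3 − r4
  [ 1  -9  -26  1  -15 ]
  [ 0   1    3  0    2 ]
  [ 0   0    0  1    0 ]
  [ 0   0    0  0    1 ]
r2 ← r2 − 2·r4
  [ 1  -9  -26  1  -15 ]
  [ 0   1    3  0    0 ]
  [ 0   0    0  1    0 ]
  [ 0   0    0  0    1 ]
r1 ← r1 + 15·r4
  [ 1  -9  -26  1  0 ]
  [ 0   1    3  0  0 ]
  [ 0   0    0  1  0 ]
  [ 0   0    0  0  1 ]
r1 ← r1 − r3
  [ 1  -9  -26  0  0 ]
  [ 0   1    3  0  0 ]
  [ 0   0    0  1  0 ]
  [ 0   0    0  0  1 ]
r1 ← r1 + 9·r2
  [ 1  0  1  0  0 ]
  [ 0  1  3  0  0 ]
  [ 0  0  0  1  0 ]
  [ 0  0  0  0  1 ]

[[1, 0, 1, 0, 0], [0, 1, 3, 0, 0], [0, 0, 0, 1, 0], [0, 0, 0, 0, 1]]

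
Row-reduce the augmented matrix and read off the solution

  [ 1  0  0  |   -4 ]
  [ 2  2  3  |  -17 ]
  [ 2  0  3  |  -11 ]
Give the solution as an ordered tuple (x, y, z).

R2 ← R2 − 2·R1
  [ 1  0  0  |   -4 ]
  [ 0  2  3  |   -9 ]
  [ 2  0  3  |  -11 ]
R3 ← R3 − 2·R1
  [ 1  0  0  |  -4 ]
  [ 0  2  3  |  -9 ]
  [ 0  0  3  |  -3 ]
R2 ← 1/2·R2
  [ 1  0    0  |    -4 ]
  [ 0  1  3/2  |  -9/2 ]
  [ 0  0    3  |    -3 ]
R3 ← 1/3·R3
  [ 1  0    0  |    -4 ]
  [ 0  1  3/2  |  -9/2 ]
  [ 0  0    1  |    -1 ]
R2 ← R2 − 3/2·R3
  [ 1  0  0  |  -4 ]
  [ 0  1  0  |  -3 ]
  [ 0  0  1  |  -1 ]
Reading off the last column: x = -4, y = -3, z = -1.

(-4, -3, -1)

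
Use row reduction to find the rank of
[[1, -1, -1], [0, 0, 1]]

rank = 2

Add r2 to r1.
The reduced form has 2 nonzero rows.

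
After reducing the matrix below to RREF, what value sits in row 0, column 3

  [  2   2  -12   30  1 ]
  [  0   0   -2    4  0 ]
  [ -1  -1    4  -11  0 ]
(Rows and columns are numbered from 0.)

3

r1 -> 1/2·r1
  [  1   1  -6   15  1/2 ]
  [  0   0  -2    4    0 ]
  [ -1  -1   4  -11    0 ]
r3 -> r3 + r1
  [ 1  1  -6  15  1/2 ]
  [ 0  0  -2   4    0 ]
  [ 0  0  -2   4  1/2 ]
r2 -> -1/2·r2
  [ 1  1  -6  15  1/2 ]
  [ 0  0   1  -2    0 ]
  [ 0  0  -2   4  1/2 ]
r3 -> r3 + 2·r2
  [ 1  1  -6  15  1/2 ]
  [ 0  0   1  -2    0 ]
  [ 0  0   0   0  1/2 ]
r3 -> 2·r3
  [ 1  1  -6  15  1/2 ]
  [ 0  0   1  -2    0 ]
  [ 0  0   0   0    1 ]
r1 -> r1 − 1/2·r3
  [ 1  1  -6  15  0 ]
  [ 0  0   1  -2  0 ]
  [ 0  0   0   0  1 ]
r1 -> r1 + 6·r2
  [ 1  1  0   3  0 ]
  [ 0  0  1  -2  0 ]
  [ 0  0  0   0  1 ]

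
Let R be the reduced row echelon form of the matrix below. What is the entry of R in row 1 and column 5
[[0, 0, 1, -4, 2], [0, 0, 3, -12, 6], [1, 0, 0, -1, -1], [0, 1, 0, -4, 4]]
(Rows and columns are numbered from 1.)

ρ1 <-> ρ3
ρ2 <-> ρ4
ρ4 -> ρ4 − 3·ρ3

-1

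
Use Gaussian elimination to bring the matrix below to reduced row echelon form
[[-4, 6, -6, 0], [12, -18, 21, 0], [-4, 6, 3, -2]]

[[1, -3/2, 0, 0], [0, 0, 1, 0], [0, 0, 0, 1]]

R1 ← -1/4·R1
  [  1  -3/2  3/2   0 ]
  [ 12   -18   21   0 ]
  [ -4     6    3  -2 ]
R2 ← R2 − 12·R1
  [  1  -3/2  3/2   0 ]
  [  0     0    3   0 ]
  [ -4     6    3  -2 ]
R3 ← R3 + 4·R1
  [ 1  -3/2  3/2   0 ]
  [ 0     0    3   0 ]
  [ 0     0    9  -2 ]
R2 ← 1/3·R2
  [ 1  -3/2  3/2   0 ]
  [ 0     0    1   0 ]
  [ 0     0    9  -2 ]
R3 ← R3 − 9·R2
  [ 1  -3/2  3/2   0 ]
  [ 0     0    1   0 ]
  [ 0     0    0  -2 ]
R3 ← -1/2·R3
  [ 1  -3/2  3/2  0 ]
  [ 0     0    1  0 ]
  [ 0     0    0  1 ]
R1 ← R1 − 3/2·R2
  [ 1  -3/2  0  0 ]
  [ 0     0  1  0 ]
  [ 0     0  0  1 ]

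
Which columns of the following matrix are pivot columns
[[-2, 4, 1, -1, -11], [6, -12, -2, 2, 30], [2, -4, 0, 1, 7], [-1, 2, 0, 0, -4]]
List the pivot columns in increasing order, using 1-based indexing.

1, 3, 4

ρ1 ← -1/2·ρ1
  [  1   -2  -1/2  1/2  11/2 ]
  [  6  -12    -2    2    30 ]
  [  2   -4     0    1     7 ]
  [ -1    2     0    0    -4 ]
ρ2 ← ρ2 − 6·ρ1
  [  1  -2  -1/2  1/2  11/2 ]
  [  0   0     1   -1    -3 ]
  [  2  -4     0    1     7 ]
  [ -1   2     0    0    -4 ]
ρ3 ← ρ3 − 2·ρ1
  [  1  -2  -1/2  1/2  11/2 ]
  [  0   0     1   -1    -3 ]
  [  0   0     1    0    -4 ]
  [ -1   2     0    0    -4 ]
ρ4 ← ρ4 + ρ1
  [ 1  -2  -1/2  1/2  11/2 ]
  [ 0   0     1   -1    -3 ]
  [ 0   0     1    0    -4 ]
  [ 0   0  -1/2  1/2   3/2 ]
ρ3 ← ρ3 − ρ2
  [ 1  -2  -1/2  1/2  11/2 ]
  [ 0   0     1   -1    -3 ]
  [ 0   0     0    1    -1 ]
  [ 0   0  -1/2  1/2   3/2 ]
ρ4 ← ρ4 + 1/2·ρ2
  [ 1  -2  -1/2  1/2  11/2 ]
  [ 0   0     1   -1    -3 ]
  [ 0   0     0    1    -1 ]
  [ 0   0     0    0     0 ]
ρ2 ← ρ2 + ρ3
  [ 1  -2  -1/2  1/2  11/2 ]
  [ 0   0     1    0    -4 ]
  [ 0   0     0    1    -1 ]
  [ 0   0     0    0     0 ]
ρ1 ← ρ1 − 1/2·ρ3
  [ 1  -2  -1/2  0   6 ]
  [ 0   0     1  0  -4 ]
  [ 0   0     0  1  -1 ]
  [ 0   0     0  0   0 ]
ρ1 ← ρ1 + 1/2·ρ2
  [ 1  -2  0  0   4 ]
  [ 0   0  1  0  -4 ]
  [ 0   0  0  1  -1 ]
  [ 0   0  0  0   0 ]
Pivot columns are the columns containing a leading 1.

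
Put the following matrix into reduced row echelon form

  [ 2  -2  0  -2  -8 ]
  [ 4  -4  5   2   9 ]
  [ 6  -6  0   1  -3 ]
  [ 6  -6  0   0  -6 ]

Multiply r1 by 1/2.
Subtract 4 times r1 from r2.
Subtract 6 times r1 from r3.
Subtract 6 times r1 from r4.
Multiply r2 by 1/5.
Multiply r3 by 1/7.
Subtract 6 times r3 from r4.
Subtract 6/5 times r3 from r2.
Add r3 to r1.

[[1, -1, 0, 0, -1], [0, 0, 1, 0, 7/5], [0, 0, 0, 1, 3], [0, 0, 0, 0, 0]]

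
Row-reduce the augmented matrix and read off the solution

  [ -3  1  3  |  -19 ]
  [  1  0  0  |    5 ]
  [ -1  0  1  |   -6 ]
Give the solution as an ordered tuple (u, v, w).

R1 := -1/3·R1
  [  1  -1/3  -1  |  19/3 ]
  [  1     0   0  |     5 ]
  [ -1     0   1  |    -6 ]
R2 := R2 − R1
  [  1  -1/3  -1  |  19/3 ]
  [  0   1/3   1  |  -4/3 ]
  [ -1     0   1  |    -6 ]
R3 := R3 + R1
  [ 1  -1/3  -1  |  19/3 ]
  [ 0   1/3   1  |  -4/3 ]
  [ 0  -1/3   0  |   1/3 ]
R2 := 3·R2
  [ 1  -1/3  -1  |  19/3 ]
  [ 0     1   3  |    -4 ]
  [ 0  -1/3   0  |   1/3 ]
R3 := R3 + 1/3·R2
  [ 1  -1/3  -1  |  19/3 ]
  [ 0     1   3  |    -4 ]
  [ 0     0   1  |    -1 ]
R2 := R2 − 3·R3
  [ 1  -1/3  -1  |  19/3 ]
  [ 0     1   0  |    -1 ]
  [ 0     0   1  |    -1 ]
R1 := R1 + R3
  [ 1  -1/3  0  |  16/3 ]
  [ 0     1  0  |    -1 ]
  [ 0     0  1  |    -1 ]
R1 := R1 + 1/3·R2
  [ 1  0  0  |   5 ]
  [ 0  1  0  |  -1 ]
  [ 0  0  1  |  -1 ]
Reading off the last column: u = 5, v = -1, w = -1.

(5, -1, -1)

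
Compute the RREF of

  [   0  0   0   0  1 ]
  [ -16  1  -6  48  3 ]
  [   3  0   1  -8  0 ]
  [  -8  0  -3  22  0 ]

[[1, 0, 0, -2, 0], [0, 1, 0, 4, 0], [0, 0, 1, -2, 0], [0, 0, 0, 0, 1]]

Swap R1 and R2.
  [ -16  1  -6  48  3 ]
  [   0  0   0   0  1 ]
  [   3  0   1  -8  0 ]
  [  -8  0  -3  22  0 ]
Multiply R1 by -1/16.
  [  1  -1/16  3/8  -3  -3/16 ]
  [  0      0    0   0      1 ]
  [  3      0    1  -8      0 ]
  [ -8      0   -3  22      0 ]
Subtract 3 times R1 from R3.
  [  1  -1/16   3/8  -3  -3/16 ]
  [  0      0     0   0      1 ]
  [  0   3/16  -1/8   1   9/16 ]
  [ -8      0    -3  22      0 ]
Add 8 times R1 to R4.
  [ 1  -1/16   3/8  -3  -3/16 ]
  [ 0      0     0   0      1 ]
  [ 0   3/16  -1/8   1   9/16 ]
  [ 0   -1/2     0  -2   -3/2 ]
Swap R2 and R3.
  [ 1  -1/16   3/8  -3  -3/16 ]
  [ 0   3/16  -1/8   1   9/16 ]
  [ 0      0     0   0      1 ]
  [ 0   -1/2     0  -2   -3/2 ]
Multiply R2 by 16/3.
  [ 1  -1/16   3/8    -3  -3/16 ]
  [ 0      1  -2/3  16/3      3 ]
  [ 0      0     0     0      1 ]
  [ 0   -1/2     0    -2   -3/2 ]
Add 1/2 times R2 to R4.
  [ 1  -1/16   3/8    -3  -3/16 ]
  [ 0      1  -2/3  16/3      3 ]
  [ 0      0     0     0      1 ]
  [ 0      0  -1/3   2/3      0 ]
Swap R3 and R4.
  [ 1  -1/16   3/8    -3  -3/16 ]
  [ 0      1  -2/3  16/3      3 ]
  [ 0      0  -1/3   2/3      0 ]
  [ 0      0     0     0      1 ]
Multiply R3 by -3.
  [ 1  -1/16   3/8    -3  -3/16 ]
  [ 0      1  -2/3  16/3      3 ]
  [ 0      0     1    -2      0 ]
  [ 0      0     0     0      1 ]
Subtract 3 times R4 from R2.
  [ 1  -1/16   3/8    -3  -3/16 ]
  [ 0      1  -2/3  16/3      0 ]
  [ 0      0     1    -2      0 ]
  [ 0      0     0     0      1 ]
Add 3/16 times R4 to R1.
  [ 1  -1/16   3/8    -3  0 ]
  [ 0      1  -2/3  16/3  0 ]
  [ 0      0     1    -2  0 ]
  [ 0      0     0     0  1 ]
Add 2/3 times R3 to R2.
  [ 1  -1/16  3/8  -3  0 ]
  [ 0      1    0   4  0 ]
  [ 0      0    1  -2  0 ]
  [ 0      0    0   0  1 ]
Subtract 3/8 times R3 from R1.
  [ 1  -1/16  0  -9/4  0 ]
  [ 0      1  0     4  0 ]
  [ 0      0  1    -2  0 ]
  [ 0      0  0     0  1 ]
Add 1/16 times R2 to R1.
  [ 1  0  0  -2  0 ]
  [ 0  1  0   4  0 ]
  [ 0  0  1  -2  0 ]
  [ 0  0  0   0  1 ]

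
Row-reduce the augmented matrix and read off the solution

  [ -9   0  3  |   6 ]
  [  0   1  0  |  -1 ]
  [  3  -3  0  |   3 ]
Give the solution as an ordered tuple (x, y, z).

(0, -1, 2)

r1 → -1/9·r1
  [ 1   0  -1/3  |  -2/3 ]
  [ 0   1     0  |    -1 ]
  [ 3  -3     0  |     3 ]
r3 → r3 − 3·r1
  [ 1   0  -1/3  |  -2/3 ]
  [ 0   1     0  |    -1 ]
  [ 0  -3     1  |     5 ]
r3 → r3 + 3·r2
  [ 1  0  -1/3  |  -2/3 ]
  [ 0  1     0  |    -1 ]
  [ 0  0     1  |     2 ]
r1 → r1 + 1/3·r3
  [ 1  0  0  |   0 ]
  [ 0  1  0  |  -1 ]
  [ 0  0  1  |   2 ]
Reading off the last column: x = 0, y = -1, z = 2.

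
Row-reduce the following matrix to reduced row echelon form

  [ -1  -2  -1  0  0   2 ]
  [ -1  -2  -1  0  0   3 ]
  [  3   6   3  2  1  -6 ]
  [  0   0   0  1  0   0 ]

ρ1 := -1·ρ1
  [  1   2   1  0  0  -2 ]
  [ -1  -2  -1  0  0   3 ]
  [  3   6   3  2  1  -6 ]
  [  0   0   0  1  0   0 ]
ρ2 := ρ2 + ρ1
  [ 1  2  1  0  0  -2 ]
  [ 0  0  0  0  0   1 ]
  [ 3  6  3  2  1  -6 ]
  [ 0  0  0  1  0   0 ]
ρ3 := ρ3 − 3·ρ1
  [ 1  2  1  0  0  -2 ]
  [ 0  0  0  0  0   1 ]
  [ 0  0  0  2  1   0 ]
  [ 0  0  0  1  0   0 ]
ρ2 <-> ρ3
  [ 1  2  1  0  0  -2 ]
  [ 0  0  0  2  1   0 ]
  [ 0  0  0  0  0   1 ]
  [ 0  0  0  1  0   0 ]
ρ2 := 1/2·ρ2
  [ 1  2  1  0    0  -2 ]
  [ 0  0  0  1  1/2   0 ]
  [ 0  0  0  0    0   1 ]
  [ 0  0  0  1    0   0 ]
ρ4 := ρ4 − ρ2
  [ 1  2  1  0     0  -2 ]
  [ 0  0  0  1   1/2   0 ]
  [ 0  0  0  0     0   1 ]
  [ 0  0  0  0  -1/2   0 ]
ρ3 <-> ρ4
  [ 1  2  1  0     0  -2 ]
  [ 0  0  0  1   1/2   0 ]
  [ 0  0  0  0  -1/2   0 ]
  [ 0  0  0  0     0   1 ]
ρ3 := -2·ρ3
  [ 1  2  1  0    0  -2 ]
  [ 0  0  0  1  1/2   0 ]
  [ 0  0  0  0    1   0 ]
  [ 0  0  0  0    0   1 ]
ρ1 := ρ1 + 2·ρ4
  [ 1  2  1  0    0  0 ]
  [ 0  0  0  1  1/2  0 ]
  [ 0  0  0  0    1  0 ]
  [ 0  0  0  0    0  1 ]
ρ2 := ρ2 − 1/2·ρ3
  [ 1  2  1  0  0  0 ]
  [ 0  0  0  1  0  0 ]
  [ 0  0  0  0  1  0 ]
  [ 0  0  0  0  0  1 ]

[[1, 2, 1, 0, 0, 0], [0, 0, 0, 1, 0, 0], [0, 0, 0, 0, 1, 0], [0, 0, 0, 0, 0, 1]]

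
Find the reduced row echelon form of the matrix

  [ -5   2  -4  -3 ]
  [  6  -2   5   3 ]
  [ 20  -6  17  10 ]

R1 → -1/5·R1
  [  1  -2/5  4/5  3/5 ]
  [  6    -2    5    3 ]
  [ 20    -6   17   10 ]
R2 → R2 − 6·R1
  [  1  -2/5  4/5   3/5 ]
  [  0   2/5  1/5  -3/5 ]
  [ 20    -6   17    10 ]
R3 → R3 − 20·R1
  [ 1  -2/5  4/5   3/5 ]
  [ 0   2/5  1/5  -3/5 ]
  [ 0     2    1    -2 ]
R2 → 5/2·R2
  [ 1  -2/5  4/5   3/5 ]
  [ 0     1  1/2  -3/2 ]
  [ 0     2    1    -2 ]
R3 → R3 − 2·R2
  [ 1  -2/5  4/5   3/5 ]
  [ 0     1  1/2  -3/2 ]
  [ 0     0    0     1 ]
R2 → R2 + 3/2·R3
  [ 1  -2/5  4/5  3/5 ]
  [ 0     1  1/2    0 ]
  [ 0     0    0    1 ]
R1 → R1 − 3/5·R3
  [ 1  -2/5  4/5  0 ]
  [ 0     1  1/2  0 ]
  [ 0     0    0  1 ]
R1 → R1 + 2/5·R2
  [ 1  0    1  0 ]
  [ 0  1  1/2  0 ]
  [ 0  0    0  1 ]

[[1, 0, 1, 0], [0, 1, 1/2, 0], [0, 0, 0, 1]]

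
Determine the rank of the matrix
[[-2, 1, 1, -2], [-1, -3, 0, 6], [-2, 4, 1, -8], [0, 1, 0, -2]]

R1 := -1/2·R1
  [  1  -1/2  -1/2   1 ]
  [ -1    -3     0   6 ]
  [ -2     4     1  -8 ]
  [  0     1     0  -2 ]
R2 := R2 + R1
  [  1  -1/2  -1/2   1 ]
  [  0  -7/2  -1/2   7 ]
  [ -2     4     1  -8 ]
  [  0     1     0  -2 ]
R3 := R3 + 2·R1
  [ 1  -1/2  -1/2   1 ]
  [ 0  -7/2  -1/2   7 ]
  [ 0     3     0  -6 ]
  [ 0     1     0  -2 ]
R2 := -2/7·R2
  [ 1  -1/2  -1/2   1 ]
  [ 0     1   1/7  -2 ]
  [ 0     3     0  -6 ]
  [ 0     1     0  -2 ]
R3 := R3 − 3·R2
  [ 1  -1/2  -1/2   1 ]
  [ 0     1   1/7  -2 ]
  [ 0     0  -3/7   0 ]
  [ 0     1     0  -2 ]
R4 := R4 − R2
  [ 1  -1/2  -1/2   1 ]
  [ 0     1   1/7  -2 ]
  [ 0     0  -3/7   0 ]
  [ 0     0  -1/7   0 ]
R3 := -7/3·R3
  [ 1  -1/2  -1/2   1 ]
  [ 0     1   1/7  -2 ]
  [ 0     0     1   0 ]
  [ 0     0  -1/7   0 ]
R4 := R4 + 1/7·R3
  [ 1  -1/2  -1/2   1 ]
  [ 0     1   1/7  -2 ]
  [ 0     0     1   0 ]
  [ 0     0     0   0 ]
R2 := R2 − 1/7·R3
  [ 1  -1/2  -1/2   1 ]
  [ 0     1     0  -2 ]
  [ 0     0     1   0 ]
  [ 0     0     0   0 ]
R1 := R1 + 1/2·R3
  [ 1  -1/2  0   1 ]
  [ 0     1  0  -2 ]
  [ 0     0  1   0 ]
  [ 0     0  0   0 ]
R1 := R1 + 1/2·R2
  [ 1  0  0   0 ]
  [ 0  1  0  -2 ]
  [ 0  0  1   0 ]
  [ 0  0  0   0 ]
The reduced form has 3 nonzero rows.

rank = 3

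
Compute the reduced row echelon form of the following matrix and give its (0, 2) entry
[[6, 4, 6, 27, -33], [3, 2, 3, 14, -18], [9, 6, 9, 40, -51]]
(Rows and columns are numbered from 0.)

1

ρ1 := 1/6·ρ1
  [ 1  2/3  1  9/2  -11/2 ]
  [ 3    2  3   14    -18 ]
  [ 9    6  9   40    -51 ]
ρ2 := ρ2 − 3·ρ1
  [ 1  2/3  1  9/2  -11/2 ]
  [ 0    0  0  1/2   -3/2 ]
  [ 9    6  9   40    -51 ]
ρ3 := ρ3 − 9·ρ1
  [ 1  2/3  1   9/2  -11/2 ]
  [ 0    0  0   1/2   -3/2 ]
  [ 0    0  0  -1/2   -3/2 ]
ρ2 := 2·ρ2
  [ 1  2/3  1   9/2  -11/2 ]
  [ 0    0  0     1     -3 ]
  [ 0    0  0  -1/2   -3/2 ]
ρ3 := ρ3 + 1/2·ρ2
  [ 1  2/3  1  9/2  -11/2 ]
  [ 0    0  0    1     -3 ]
  [ 0    0  0    0     -3 ]
ρ3 := -1/3·ρ3
  [ 1  2/3  1  9/2  -11/2 ]
  [ 0    0  0    1     -3 ]
  [ 0    0  0    0      1 ]
ρ2 := ρ2 + 3·ρ3
  [ 1  2/3  1  9/2  -11/2 ]
  [ 0    0  0    1      0 ]
  [ 0    0  0    0      1 ]
ρ1 := ρ1 + 11/2·ρ3
  [ 1  2/3  1  9/2  0 ]
  [ 0    0  0    1  0 ]
  [ 0    0  0    0  1 ]
ρ1 := ρ1 − 9/2·ρ2
  [ 1  2/3  1  0  0 ]
  [ 0    0  0  1  0 ]
  [ 0    0  0  0  1 ]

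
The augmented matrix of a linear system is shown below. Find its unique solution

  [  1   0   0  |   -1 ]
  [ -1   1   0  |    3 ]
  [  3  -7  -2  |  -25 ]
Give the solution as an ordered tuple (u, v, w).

r2 -> r2 + r1
  [ 1   0   0  |   -1 ]
  [ 0   1   0  |    2 ]
  [ 3  -7  -2  |  -25 ]
r3 -> r3 − 3·r1
  [ 1   0   0  |   -1 ]
  [ 0   1   0  |    2 ]
  [ 0  -7  -2  |  -22 ]
r3 -> r3 + 7·r2
  [ 1  0   0  |  -1 ]
  [ 0  1   0  |   2 ]
  [ 0  0  -2  |  -8 ]
r3 -> -1/2·r3
  [ 1  0  0  |  -1 ]
  [ 0  1  0  |   2 ]
  [ 0  0  1  |   4 ]
Reading off the last column: u = -1, v = 2, w = 4.

(-1, 2, 4)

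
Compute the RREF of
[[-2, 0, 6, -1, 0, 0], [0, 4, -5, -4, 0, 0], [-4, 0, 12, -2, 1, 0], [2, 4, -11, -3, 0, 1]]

Multiply R1 by -1/2.
  [  1  0   -3  1/2  0  0 ]
  [  0  4   -5   -4  0  0 ]
  [ -4  0   12   -2  1  0 ]
  [  2  4  -11   -3  0  1 ]
Add 4 times R1 to R3.
  [ 1  0   -3  1/2  0  0 ]
  [ 0  4   -5   -4  0  0 ]
  [ 0  0    0    0  1  0 ]
  [ 2  4  -11   -3  0  1 ]
Subtract 2 times R1 from R4.
  [ 1  0  -3  1/2  0  0 ]
  [ 0  4  -5   -4  0  0 ]
  [ 0  0   0    0  1  0 ]
  [ 0  4  -5   -4  0  1 ]
Multiply R2 by 1/4.
  [ 1  0    -3  1/2  0  0 ]
  [ 0  1  -5/4   -1  0  0 ]
  [ 0  0     0    0  1  0 ]
  [ 0  4    -5   -4  0  1 ]
Subtract 4 times R2 from R4.
  [ 1  0    -3  1/2  0  0 ]
  [ 0  1  -5/4   -1  0  0 ]
  [ 0  0     0    0  1  0 ]
  [ 0  0     0    0  0  1 ]

[[1, 0, -3, 1/2, 0, 0], [0, 1, -5/4, -1, 0, 0], [0, 0, 0, 0, 1, 0], [0, 0, 0, 0, 0, 1]]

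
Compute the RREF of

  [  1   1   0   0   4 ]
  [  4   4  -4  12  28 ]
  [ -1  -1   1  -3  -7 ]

[[1, 1, 0, 0, 4], [0, 0, 1, -3, -3], [0, 0, 0, 0, 0]]

r2 → r2 − 4·r1
  [  1   1   0   0   4 ]
  [  0   0  -4  12  12 ]
  [ -1  -1   1  -3  -7 ]
r3 → r3 + r1
  [ 1  1   0   0   4 ]
  [ 0  0  -4  12  12 ]
  [ 0  0   1  -3  -3 ]
r2 → -1/4·r2
  [ 1  1  0   0   4 ]
  [ 0  0  1  -3  -3 ]
  [ 0  0  1  -3  -3 ]
r3 → r3 − r2
  [ 1  1  0   0   4 ]
  [ 0  0  1  -3  -3 ]
  [ 0  0  0   0   0 ]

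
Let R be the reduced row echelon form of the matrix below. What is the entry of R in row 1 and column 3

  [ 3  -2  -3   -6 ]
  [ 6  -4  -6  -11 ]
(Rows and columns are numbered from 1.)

-1

R1 → 1/3·R1
R2 → R2 − 6·R1
R1 → R1 + 2·R2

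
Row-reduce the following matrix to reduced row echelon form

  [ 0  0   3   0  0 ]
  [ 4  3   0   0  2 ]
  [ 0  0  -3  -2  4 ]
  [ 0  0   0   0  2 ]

R1 <-> R2
  [ 4  3   0   0  2 ]
  [ 0  0   3   0  0 ]
  [ 0  0  -3  -2  4 ]
  [ 0  0   0   0  2 ]
R1 -> 1/4·R1
  [ 1  3/4   0   0  1/2 ]
  [ 0    0   3   0    0 ]
  [ 0    0  -3  -2    4 ]
  [ 0    0   0   0    2 ]
R2 -> 1/3·R2
  [ 1  3/4   0   0  1/2 ]
  [ 0    0   1   0    0 ]
  [ 0    0  -3  -2    4 ]
  [ 0    0   0   0    2 ]
R3 -> R3 + 3·R2
  [ 1  3/4  0   0  1/2 ]
  [ 0    0  1   0    0 ]
  [ 0    0  0  -2    4 ]
  [ 0    0  0   0    2 ]
R3 -> -1/2·R3
  [ 1  3/4  0  0  1/2 ]
  [ 0    0  1  0    0 ]
  [ 0    0  0  1   -2 ]
  [ 0    0  0  0    2 ]
R4 -> 1/2·R4
  [ 1  3/4  0  0  1/2 ]
  [ 0    0  1  0    0 ]
  [ 0    0  0  1   -2 ]
  [ 0    0  0  0    1 ]
R3 -> R3 + 2·R4
  [ 1  3/4  0  0  1/2 ]
  [ 0    0  1  0    0 ]
  [ 0    0  0  1    0 ]
  [ 0    0  0  0    1 ]
R1 -> R1 − 1/2·R4
  [ 1  3/4  0  0  0 ]
  [ 0    0  1  0  0 ]
  [ 0    0  0  1  0 ]
  [ 0    0  0  0  1 ]

[[1, 3/4, 0, 0, 0], [0, 0, 1, 0, 0], [0, 0, 0, 1, 0], [0, 0, 0, 0, 1]]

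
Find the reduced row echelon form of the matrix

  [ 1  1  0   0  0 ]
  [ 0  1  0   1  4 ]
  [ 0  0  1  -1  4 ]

[[1, 0, 0, -1, -4], [0, 1, 0, 1, 4], [0, 0, 1, -1, 4]]

R1 := R1 − R2
  [ 1  0  0  -1  -4 ]
  [ 0  1  0   1   4 ]
  [ 0  0  1  -1   4 ]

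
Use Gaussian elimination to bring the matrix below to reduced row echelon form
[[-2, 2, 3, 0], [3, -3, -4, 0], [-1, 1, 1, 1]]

[[1, -1, 0, 0], [0, 0, 1, 0], [0, 0, 0, 1]]

r1 → -1/2·r1
  [  1  -1  -3/2  0 ]
  [  3  -3    -4  0 ]
  [ -1   1     1  1 ]
r2 → r2 − 3·r1
  [  1  -1  -3/2  0 ]
  [  0   0   1/2  0 ]
  [ -1   1     1  1 ]
r3 → r3 + r1
  [ 1  -1  -3/2  0 ]
  [ 0   0   1/2  0 ]
  [ 0   0  -1/2  1 ]
r2 → 2·r2
  [ 1  -1  -3/2  0 ]
  [ 0   0     1  0 ]
  [ 0   0  -1/2  1 ]
r3 → r3 + 1/2·r2
  [ 1  -1  -3/2  0 ]
  [ 0   0     1  0 ]
  [ 0   0     0  1 ]
r1 → r1 + 3/2·r2
  [ 1  -1  0  0 ]
  [ 0   0  1  0 ]
  [ 0   0  0  1 ]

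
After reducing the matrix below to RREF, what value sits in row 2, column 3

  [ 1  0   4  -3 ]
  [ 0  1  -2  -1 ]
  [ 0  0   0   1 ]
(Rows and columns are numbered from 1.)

R2 := R2 + R3
  [ 1  0   4  -3 ]
  [ 0  1  -2   0 ]
  [ 0  0   0   1 ]
R1 := R1 + 3·R3
  [ 1  0   4  0 ]
  [ 0  1  -2  0 ]
  [ 0  0   0  1 ]

-2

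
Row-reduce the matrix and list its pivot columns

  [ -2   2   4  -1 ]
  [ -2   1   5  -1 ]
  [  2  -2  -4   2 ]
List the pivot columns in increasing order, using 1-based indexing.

1, 2, 4

ρ1 := -1/2·ρ1
  [  1  -1  -2  1/2 ]
  [ -2   1   5   -1 ]
  [  2  -2  -4    2 ]
ρ2 := ρ2 + 2·ρ1
  [ 1  -1  -2  1/2 ]
  [ 0  -1   1    0 ]
  [ 2  -2  -4    2 ]
ρ3 := ρ3 − 2·ρ1
  [ 1  -1  -2  1/2 ]
  [ 0  -1   1    0 ]
  [ 0   0   0    1 ]
ρ2 := -1·ρ2
  [ 1  -1  -2  1/2 ]
  [ 0   1  -1    0 ]
  [ 0   0   0    1 ]
ρ1 := ρ1 − 1/2·ρ3
  [ 1  -1  -2  0 ]
  [ 0   1  -1  0 ]
  [ 0   0   0  1 ]
ρ1 := ρ1 + ρ2
  [ 1  0  -3  0 ]
  [ 0  1  -1  0 ]
  [ 0  0   0  1 ]
Pivot columns are the columns containing a leading 1.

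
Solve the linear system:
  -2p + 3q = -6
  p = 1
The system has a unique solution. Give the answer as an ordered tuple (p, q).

(1, -4/3)

Form the augmented matrix and row-reduce:
  [ -2  3  |  -6 ]
  [  1  0  |   1 ]
r1 := -1/2·r1
  [ 1  -3/2  |  3 ]
  [ 1     0  |  1 ]
r2 := r2 − r1
  [ 1  -3/2  |   3 ]
  [ 0   3/2  |  -2 ]
r2 := 2/3·r2
  [ 1  -3/2  |     3 ]
  [ 0     1  |  -4/3 ]
r1 := r1 + 3/2·r2
  [ 1  0  |     1 ]
  [ 0  1  |  -4/3 ]
Reading off the last column: p = 1, q = -4/3.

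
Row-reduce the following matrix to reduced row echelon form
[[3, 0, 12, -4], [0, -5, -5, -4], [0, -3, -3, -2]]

Multiply R1 by 1/3.
  [ 1   0   4  -4/3 ]
  [ 0  -5  -5    -4 ]
  [ 0  -3  -3    -2 ]
Multiply R2 by -1/5.
  [ 1   0   4  -4/3 ]
  [ 0   1   1   4/5 ]
  [ 0  -3  -3    -2 ]
Add 3 times R2 to R3.
  [ 1  0  4  -4/3 ]
  [ 0  1  1   4/5 ]
  [ 0  0  0   2/5 ]
Multiply R3 by 5/2.
  [ 1  0  4  -4/3 ]
  [ 0  1  1   4/5 ]
  [ 0  0  0     1 ]
Subtract 4/5 times R3 from R2.
  [ 1  0  4  -4/3 ]
  [ 0  1  1     0 ]
  [ 0  0  0     1 ]
Add 4/3 times R3 to R1.
  [ 1  0  4  0 ]
  [ 0  1  1  0 ]
  [ 0  0  0  1 ]

[[1, 0, 4, 0], [0, 1, 1, 0], [0, 0, 0, 1]]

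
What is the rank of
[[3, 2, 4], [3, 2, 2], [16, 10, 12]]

ρ1 ← 1/3·ρ1
  [  1  2/3  4/3 ]
  [  3    2    2 ]
  [ 16   10   12 ]
ρ2 ← ρ2 − 3·ρ1
  [  1  2/3  4/3 ]
  [  0    0   -2 ]
  [ 16   10   12 ]
ρ3 ← ρ3 − 16·ρ1
  [ 1   2/3    4/3 ]
  [ 0     0     -2 ]
  [ 0  -2/3  -28/3 ]
ρ2 ↔ ρ3
  [ 1   2/3    4/3 ]
  [ 0  -2/3  -28/3 ]
  [ 0     0     -2 ]
ρ2 ← -3/2·ρ2
  [ 1  2/3  4/3 ]
  [ 0    1   14 ]
  [ 0    0   -2 ]
ρ3 ← -1/2·ρ3
  [ 1  2/3  4/3 ]
  [ 0    1   14 ]
  [ 0    0    1 ]
ρ2 ← ρ2 − 14·ρ3
  [ 1  2/3  4/3 ]
  [ 0    1    0 ]
  [ 0    0    1 ]
ρ1 ← ρ1 − 4/3·ρ3
  [ 1  2/3  0 ]
  [ 0    1  0 ]
  [ 0    0  1 ]
ρ1 ← ρ1 − 2/3·ρ2
  [ 1  0  0 ]
  [ 0  1  0 ]
  [ 0  0  1 ]
The reduced form has 3 nonzero rows.

rank = 3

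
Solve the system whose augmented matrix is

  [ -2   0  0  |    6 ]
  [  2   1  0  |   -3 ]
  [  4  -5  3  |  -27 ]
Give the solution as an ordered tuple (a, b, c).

Multiply R1 by -1/2.
  [ 1   0  0  |   -3 ]
  [ 2   1  0  |   -3 ]
  [ 4  -5  3  |  -27 ]
Subtract 2 times R1 from R2.
  [ 1   0  0  |   -3 ]
  [ 0   1  0  |    3 ]
  [ 4  -5  3  |  -27 ]
Subtract 4 times R1 from R3.
  [ 1   0  0  |   -3 ]
  [ 0   1  0  |    3 ]
  [ 0  -5  3  |  -15 ]
Add 5 times R2 to R3.
  [ 1  0  0  |  -3 ]
  [ 0  1  0  |   3 ]
  [ 0  0  3  |   0 ]
Multiply R3 by 1/3.
  [ 1  0  0  |  -3 ]
  [ 0  1  0  |   3 ]
  [ 0  0  1  |   0 ]
Reading off the last column: a = -3, b = 3, c = 0.

(-3, 3, 0)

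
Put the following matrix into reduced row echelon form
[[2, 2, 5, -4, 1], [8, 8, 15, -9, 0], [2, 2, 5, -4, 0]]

R1 -> 1/2·R1
  [ 1  1  5/2  -2  1/2 ]
  [ 8  8   15  -9    0 ]
  [ 2  2    5  -4    0 ]
R2 -> R2 − 8·R1
  [ 1  1  5/2  -2  1/2 ]
  [ 0  0   -5   7   -4 ]
  [ 2  2    5  -4    0 ]
R3 -> R3 − 2·R1
  [ 1  1  5/2  -2  1/2 ]
  [ 0  0   -5   7   -4 ]
  [ 0  0    0   0   -1 ]
R2 -> -1/5·R2
  [ 1  1  5/2    -2  1/2 ]
  [ 0  0    1  -7/5  4/5 ]
  [ 0  0    0     0   -1 ]
R3 -> -1·R3
  [ 1  1  5/2    -2  1/2 ]
  [ 0  0    1  -7/5  4/5 ]
  [ 0  0    0     0    1 ]
R2 -> R2 − 4/5·R3
  [ 1  1  5/2    -2  1/2 ]
  [ 0  0    1  -7/5    0 ]
  [ 0  0    0     0    1 ]
R1 -> R1 − 1/2·R3
  [ 1  1  5/2    -2  0 ]
  [ 0  0    1  -7/5  0 ]
  [ 0  0    0     0  1 ]
R1 -> R1 − 5/2·R2
  [ 1  1  0   3/2  0 ]
  [ 0  0  1  -7/5  0 ]
  [ 0  0  0     0  1 ]

[[1, 1, 0, 3/2, 0], [0, 0, 1, -7/5, 0], [0, 0, 0, 0, 1]]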